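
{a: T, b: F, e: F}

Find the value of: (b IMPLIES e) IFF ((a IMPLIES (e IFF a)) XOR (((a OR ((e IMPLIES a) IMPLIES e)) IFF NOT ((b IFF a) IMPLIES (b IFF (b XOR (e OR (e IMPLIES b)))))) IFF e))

b IMPLIES e = F IMPLIES F = T
e IFF a = F IFF T = F
a IMPLIES (e IFF a) = T IMPLIES F = F
e IMPLIES a = F IMPLIES T = T
(e IMPLIES a) IMPLIES e = T IMPLIES F = F
a OR ((e IMPLIES a) IMPLIES e) = T OR F = T
b IFF a = F IFF T = F
e IMPLIES b = F IMPLIES F = T
e OR (e IMPLIES b) = F OR T = T
b XOR (e OR (e IMPLIES b)) = F XOR T = T
b IFF (b XOR (e OR (e IMPLIES b))) = F IFF T = F
(b IFF a) IMPLIES (b IFF (b XOR (e OR (e IMPLIES b)))) = F IMPLIES F = T
NOT ((b IFF a) IMPLIES (b IFF (b XOR (e OR (e IMPLIES b))))) = NOT T = F
(a OR ((e IMPLIES a) IMPLIES e)) IFF NOT ((b IFF a) IMPLIES (b IFF (b XOR (e OR (e IMPLIES b))))) = T IFF F = F
((a OR ((e IMPLIES a) IMPLIES e)) IFF NOT ((b IFF a) IMPLIES (b IFF (b XOR (e OR (e IMPLIES b)))))) IFF e = F IFF F = T
(a IMPLIES (e IFF a)) XOR (((a OR ((e IMPLIES a) IMPLIES e)) IFF NOT ((b IFF a) IMPLIES (b IFF (b XOR (e OR (e IMPLIES b)))))) IFF e) = F XOR T = T
(b IMPLIES e) IFF ((a IMPLIES (e IFF a)) XOR (((a OR ((e IMPLIES a) IMPLIES e)) IFF NOT ((b IFF a) IMPLIES (b IFF (b XOR (e OR (e IMPLIES b)))))) IFF e)) = T IFF T = T

T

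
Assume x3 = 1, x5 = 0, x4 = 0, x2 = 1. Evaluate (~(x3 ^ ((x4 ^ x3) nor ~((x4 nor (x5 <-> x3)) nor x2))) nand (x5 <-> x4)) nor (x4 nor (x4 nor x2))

0

x4 ^ x3 = 0 ^ 1 = 1
x5 <-> x3 = 0 <-> 1 = 0
x4 nor (x5 <-> x3) = 0 nor 0 = 1
(x4 nor (x5 <-> x3)) nor x2 = 1 nor 1 = 0
~((x4 nor (x5 <-> x3)) nor x2) = ~0 = 1
(x4 ^ x3) nor ~((x4 nor (x5 <-> x3)) nor x2) = 1 nor 1 = 0
x3 ^ ((x4 ^ x3) nor ~((x4 nor (x5 <-> x3)) nor x2)) = 1 ^ 0 = 1
~(x3 ^ ((x4 ^ x3) nor ~((x4 nor (x5 <-> x3)) nor x2))) = ~1 = 0
x5 <-> x4 = 0 <-> 0 = 1
~(x3 ^ ((x4 ^ x3) nor ~((x4 nor (x5 <-> x3)) nor x2))) nand (x5 <-> x4) = 0 nand 1 = 1
x4 nor x2 = 0 nor 1 = 0
x4 nor (x4 nor x2) = 0 nor 0 = 1
(~(x3 ^ ((x4 ^ x3) nor ~((x4 nor (x5 <-> x3)) nor x2))) nand (x5 <-> x4)) nor (x4 nor (x4 nor x2)) = 1 nor 1 = 0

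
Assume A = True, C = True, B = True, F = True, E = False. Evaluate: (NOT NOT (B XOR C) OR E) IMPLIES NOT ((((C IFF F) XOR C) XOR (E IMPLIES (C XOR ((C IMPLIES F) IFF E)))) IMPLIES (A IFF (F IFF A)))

True

B XOR C = True XOR True = False
NOT (B XOR C) = NOT False = True
NOT NOT (B XOR C) = NOT True = False
NOT NOT (B XOR C) OR E = False OR False = False
C IFF F = True IFF True = True
(C IFF F) XOR C = True XOR True = False
C IMPLIES F = True IMPLIES True = True
(C IMPLIES F) IFF E = True IFF False = False
C XOR ((C IMPLIES F) IFF E) = True XOR False = True
E IMPLIES (C XOR ((C IMPLIES F) IFF E)) = False IMPLIES True = True
((C IFF F) XOR C) XOR (E IMPLIES (C XOR ((C IMPLIES F) IFF E))) = False XOR True = True
F IFF A = True IFF True = True
A IFF (F IFF A) = True IFF True = True
(((C IFF F) XOR C) XOR (E IMPLIES (C XOR ((C IMPLIES F) IFF E)))) IMPLIES (A IFF (F IFF A)) = True IMPLIES True = True
NOT ((((C IFF F) XOR C) XOR (E IMPLIES (C XOR ((C IMPLIES F) IFF E)))) IMPLIES (A IFF (F IFF A))) = NOT True = False
(NOT NOT (B XOR C) OR E) IMPLIES NOT ((((C IFF F) XOR C) XOR (E IMPLIES (C XOR ((C IMPLIES F) IFF E)))) IMPLIES (A IFF (F IFF A))) = False IMPLIES False = True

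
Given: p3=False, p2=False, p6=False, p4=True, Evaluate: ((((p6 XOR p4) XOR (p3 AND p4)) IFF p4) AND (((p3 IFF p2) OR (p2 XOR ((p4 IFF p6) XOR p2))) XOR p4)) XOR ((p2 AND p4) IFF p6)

p6 XOR p4 = False XOR True = True
p3 AND p4 = False AND True = False
(p6 XOR p4) XOR (p3 AND p4) = True XOR False = True
((p6 XOR p4) XOR (p3 AND p4)) IFF p4 = True IFF True = True
p3 IFF p2 = False IFF False = True
p4 IFF p6 = True IFF False = False
(p4 IFF p6) XOR p2 = False XOR False = False
p2 XOR ((p4 IFF p6) XOR p2) = False XOR False = False
(p3 IFF p2) OR (p2 XOR ((p4 IFF p6) XOR p2)) = True OR False = True
((p3 IFF p2) OR (p2 XOR ((p4 IFF p6) XOR p2))) XOR p4 = True XOR True = False
(((p6 XOR p4) XOR (p3 AND p4)) IFF p4) AND (((p3 IFF p2) OR (p2 XOR ((p4 IFF p6) XOR p2))) XOR p4) = True AND False = False
p2 AND p4 = False AND True = False
(p2 AND p4) IFF p6 = False IFF False = True
((((p6 XOR p4) XOR (p3 AND p4)) IFF p4) AND (((p3 IFF p2) OR (p2 XOR ((p4 IFF p6) XOR p2))) XOR p4)) XOR ((p2 AND p4) IFF p6) = False XOR True = True

True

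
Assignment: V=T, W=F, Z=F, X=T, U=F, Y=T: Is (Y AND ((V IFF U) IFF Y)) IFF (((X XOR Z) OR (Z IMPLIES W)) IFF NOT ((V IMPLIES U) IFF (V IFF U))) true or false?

T

V IFF U = T IFF F = F
(V IFF U) IFF Y = F IFF T = F
Y AND ((V IFF U) IFF Y) = T AND F = F
X XOR Z = T XOR F = T
Z IMPLIES W = F IMPLIES F = T
(X XOR Z) OR (Z IMPLIES W) = T OR T = T
V IMPLIES U = T IMPLIES F = F
V IFF U = T IFF F = F
(V IMPLIES U) IFF (V IFF U) = F IFF F = T
NOT ((V IMPLIES U) IFF (V IFF U)) = NOT T = F
((X XOR Z) OR (Z IMPLIES W)) IFF NOT ((V IMPLIES U) IFF (V IFF U)) = T IFF F = F
(Y AND ((V IFF U) IFF Y)) IFF (((X XOR Z) OR (Z IMPLIES W)) IFF NOT ((V IMPLIES U) IFF (V IFF U))) = F IFF F = T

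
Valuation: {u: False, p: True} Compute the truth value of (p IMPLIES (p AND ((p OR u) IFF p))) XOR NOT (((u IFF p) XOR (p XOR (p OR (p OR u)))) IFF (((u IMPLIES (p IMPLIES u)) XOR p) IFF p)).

p OR u = True OR False = True
(p OR u) IFF p = True IFF True = True
p AND ((p OR u) IFF p) = True AND True = True
p IMPLIES (p AND ((p OR u) IFF p)) = True IMPLIES True = True
u IFF p = False IFF True = False
p OR u = True OR False = True
p OR (p OR u) = True OR True = True
p XOR (p OR (p OR u)) = True XOR True = False
(u IFF p) XOR (p XOR (p OR (p OR u))) = False XOR False = False
p IMPLIES u = True IMPLIES False = False
u IMPLIES (p IMPLIES u) = False IMPLIES False = True
(u IMPLIES (p IMPLIES u)) XOR p = True XOR True = False
((u IMPLIES (p IMPLIES u)) XOR p) IFF p = False IFF True = False
((u IFF p) XOR (p XOR (p OR (p OR u)))) IFF (((u IMPLIES (p IMPLIES u)) XOR p) IFF p) = False IFF False = True
NOT (((u IFF p) XOR (p XOR (p OR (p OR u)))) IFF (((u IMPLIES (p IMPLIES u)) XOR p) IFF p)) = NOT True = False
(p IMPLIES (p AND ((p OR u) IFF p))) XOR NOT (((u IFF p) XOR (p XOR (p OR (p OR u)))) IFF (((u IMPLIES (p IMPLIES u)) XOR p) IFF p)) = True XOR False = True

True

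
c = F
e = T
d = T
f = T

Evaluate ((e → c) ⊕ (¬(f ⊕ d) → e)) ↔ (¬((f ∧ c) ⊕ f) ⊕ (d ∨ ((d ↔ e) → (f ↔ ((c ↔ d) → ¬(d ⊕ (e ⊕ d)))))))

e → c = T → F = F
f ⊕ d = T ⊕ T = F
¬(f ⊕ d) = ¬F = T
¬(f ⊕ d) → e = T → T = T
(e → c) ⊕ (¬(f ⊕ d) → e) = F ⊕ T = T
f ∧ c = T ∧ F = F
(f ∧ c) ⊕ f = F ⊕ T = T
¬((f ∧ c) ⊕ f) = ¬T = F
d ↔ e = T ↔ T = T
c ↔ d = F ↔ T = F
e ⊕ d = T ⊕ T = F
d ⊕ (e ⊕ d) = T ⊕ F = T
¬(d ⊕ (e ⊕ d)) = ¬T = F
(c ↔ d) → ¬(d ⊕ (e ⊕ d)) = F → F = T
f ↔ ((c ↔ d) → ¬(d ⊕ (e ⊕ d))) = T ↔ T = T
(d ↔ e) → (f ↔ ((c ↔ d) → ¬(d ⊕ (e ⊕ d)))) = T → T = T
d ∨ ((d ↔ e) → (f ↔ ((c ↔ d) → ¬(d ⊕ (e ⊕ d))))) = T ∨ T = T
¬((f ∧ c) ⊕ f) ⊕ (d ∨ ((d ↔ e) → (f ↔ ((c ↔ d) → ¬(d ⊕ (e ⊕ d)))))) = F ⊕ T = T
((e → c) ⊕ (¬(f ⊕ d) → e)) ↔ (¬((f ∧ c) ⊕ f) ⊕ (d ∨ ((d ↔ e) → (f ↔ ((c ↔ d) → ¬(d ⊕ (e ⊕ d))))))) = T ↔ T = T

T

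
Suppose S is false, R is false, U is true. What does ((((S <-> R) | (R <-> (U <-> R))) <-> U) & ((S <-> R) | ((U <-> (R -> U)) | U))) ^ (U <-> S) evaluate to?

True

S <-> R = False <-> False = True
U <-> R = True <-> False = False
R <-> (U <-> R) = False <-> False = True
(S <-> R) | (R <-> (U <-> R)) = True | True = True
((S <-> R) | (R <-> (U <-> R))) <-> U = True <-> True = True
S <-> R = False <-> False = True
R -> U = False -> True = True
U <-> (R -> U) = True <-> True = True
(U <-> (R -> U)) | U = True | True = True
(S <-> R) | ((U <-> (R -> U)) | U) = True | True = True
(((S <-> R) | (R <-> (U <-> R))) <-> U) & ((S <-> R) | ((U <-> (R -> U)) | U)) = True & True = True
U <-> S = True <-> False = False
((((S <-> R) | (R <-> (U <-> R))) <-> U) & ((S <-> R) | ((U <-> (R -> U)) | U))) ^ (U <-> S) = True ^ False = True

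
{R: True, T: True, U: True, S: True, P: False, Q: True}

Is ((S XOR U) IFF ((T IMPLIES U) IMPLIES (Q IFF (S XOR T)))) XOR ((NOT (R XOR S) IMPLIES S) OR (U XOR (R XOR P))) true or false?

False

Substituting R=True, T=True, U=True, S=True, P=False, Q=True:
S XOR U = True XOR True = False
T IMPLIES U = True IMPLIES True = True
S XOR T = True XOR True = False
Q IFF (S XOR T) = True IFF False = False
(T IMPLIES U) IMPLIES (Q IFF (S XOR T)) = True IMPLIES False = False
(S XOR U) IFF ((T IMPLIES U) IMPLIES (Q IFF (S XOR T))) = False IFF False = True
R XOR S = True XOR True = False
NOT (R XOR S) = NOT False = True
NOT (R XOR S) IMPLIES S = True IMPLIES True = True
R XOR P = True XOR False = True
U XOR (R XOR P) = True XOR True = False
(NOT (R XOR S) IMPLIES S) OR (U XOR (R XOR P)) = True OR False = True
((S XOR U) IFF ((T IMPLIES U) IMPLIES (Q IFF (S XOR T)))) XOR ((NOT (R XOR S) IMPLIES S) OR (U XOR (R XOR P))) = True XOR True = False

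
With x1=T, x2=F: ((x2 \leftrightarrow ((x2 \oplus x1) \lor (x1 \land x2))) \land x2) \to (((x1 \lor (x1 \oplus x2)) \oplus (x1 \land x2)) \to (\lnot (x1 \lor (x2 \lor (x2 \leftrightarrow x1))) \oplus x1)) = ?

T

x2 \oplus x1 = F \oplus T = T
x1 \land x2 = T \land F = F
(x2 \oplus x1) \lor (x1 \land x2) = T \lor F = T
x2 \leftrightarrow ((x2 \oplus x1) \lor (x1 \land x2)) = F \leftrightarrow T = F
(x2 \leftrightarrow ((x2 \oplus x1) \lor (x1 \land x2))) \land x2 = F \land F = F
x1 \oplus x2 = T \oplus F = T
x1 \lor (x1 \oplus x2) = T \lor T = T
x1 \land x2 = T \land F = F
(x1 \lor (x1 \oplus x2)) \oplus (x1 \land x2) = T \oplus F = T
x2 \leftrightarrow x1 = F \leftrightarrow T = F
x2 \lor (x2 \leftrightarrow x1) = F \lor F = F
x1 \lor (x2 \lor (x2 \leftrightarrow x1)) = T \lor F = T
\lnot (x1 \lor (x2 \lor (x2 \leftrightarrow x1))) = \lnot T = F
\lnot (x1 \lor (x2 \lor (x2 \leftrightarrow x1))) \oplus x1 = F \oplus T = T
((x1 \lor (x1 \oplus x2)) \oplus (x1 \land x2)) \to (\lnot (x1 \lor (x2 \lor (x2 \leftrightarrow x1))) \oplus x1) = T \to T = T
((x2 \leftrightarrow ((x2 \oplus x1) \lor (x1 \land x2))) \land x2) \to (((x1 \lor (x1 \oplus x2)) \oplus (x1 \land x2)) \to (\lnot (x1 \lor (x2 \lor (x2 \leftrightarrow x1))) \oplus x1)) = F \to T = T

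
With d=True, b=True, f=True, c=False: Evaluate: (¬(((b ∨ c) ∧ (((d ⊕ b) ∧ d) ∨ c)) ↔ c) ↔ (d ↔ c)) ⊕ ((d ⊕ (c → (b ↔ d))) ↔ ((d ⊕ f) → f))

Substituting d=True, b=True, f=True, c=False:
b ∨ c = True ∨ False = True
d ⊕ b = True ⊕ True = False
(d ⊕ b) ∧ d = False ∧ True = False
((d ⊕ b) ∧ d) ∨ c = False ∨ False = False
(b ∨ c) ∧ (((d ⊕ b) ∧ d) ∨ c) = True ∧ False = False
((b ∨ c) ∧ (((d ⊕ b) ∧ d) ∨ c)) ↔ c = False ↔ False = True
¬(((b ∨ c) ∧ (((d ⊕ b) ∧ d) ∨ c)) ↔ c) = ¬True = False
d ↔ c = True ↔ False = False
¬(((b ∨ c) ∧ (((d ⊕ b) ∧ d) ∨ c)) ↔ c) ↔ (d ↔ c) = False ↔ False = True
b ↔ d = True ↔ True = True
c → (b ↔ d) = False → True = True
d ⊕ (c → (b ↔ d)) = True ⊕ True = False
d ⊕ f = True ⊕ True = False
(d ⊕ f) → f = False → True = True
(d ⊕ (c → (b ↔ d))) ↔ ((d ⊕ f) → f) = False ↔ True = False
(¬(((b ∨ c) ∧ (((d ⊕ b) ∧ d) ∨ c)) ↔ c) ↔ (d ↔ c)) ⊕ ((d ⊕ (c → (b ↔ d))) ↔ ((d ⊕ f) → f)) = True ⊕ False = True

True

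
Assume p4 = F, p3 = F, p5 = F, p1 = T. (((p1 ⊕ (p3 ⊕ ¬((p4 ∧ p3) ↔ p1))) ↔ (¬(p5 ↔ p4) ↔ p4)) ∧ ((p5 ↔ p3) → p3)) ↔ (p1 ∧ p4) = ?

T

p4 ∧ p3 = F ∧ F = F
(p4 ∧ p3) ↔ p1 = F ↔ T = F
¬((p4 ∧ p3) ↔ p1) = ¬F = T
p3 ⊕ ¬((p4 ∧ p3) ↔ p1) = F ⊕ T = T
p1 ⊕ (p3 ⊕ ¬((p4 ∧ p3) ↔ p1)) = T ⊕ T = F
p5 ↔ p4 = F ↔ F = T
¬(p5 ↔ p4) = ¬T = F
¬(p5 ↔ p4) ↔ p4 = F ↔ F = T
(p1 ⊕ (p3 ⊕ ¬((p4 ∧ p3) ↔ p1))) ↔ (¬(p5 ↔ p4) ↔ p4) = F ↔ T = F
p5 ↔ p3 = F ↔ F = T
(p5 ↔ p3) → p3 = T → F = F
((p1 ⊕ (p3 ⊕ ¬((p4 ∧ p3) ↔ p1))) ↔ (¬(p5 ↔ p4) ↔ p4)) ∧ ((p5 ↔ p3) → p3) = F ∧ F = F
p1 ∧ p4 = T ∧ F = F
(((p1 ⊕ (p3 ⊕ ¬((p4 ∧ p3) ↔ p1))) ↔ (¬(p5 ↔ p4) ↔ p4)) ∧ ((p5 ↔ p3) → p3)) ↔ (p1 ∧ p4) = F ↔ F = T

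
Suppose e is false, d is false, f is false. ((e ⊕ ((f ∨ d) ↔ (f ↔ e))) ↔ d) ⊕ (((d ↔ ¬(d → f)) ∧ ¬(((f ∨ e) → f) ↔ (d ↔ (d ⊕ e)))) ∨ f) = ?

Substituting e=F, d=F, f=F:
f ∨ d = F ∨ F = F
f ↔ e = F ↔ F = T
(f ∨ d) ↔ (f ↔ e) = F ↔ T = F
e ⊕ ((f ∨ d) ↔ (f ↔ e)) = F ⊕ F = F
(e ⊕ ((f ∨ d) ↔ (f ↔ e))) ↔ d = F ↔ F = T
d → f = F → F = T
¬(d → f) = ¬T = F
d ↔ ¬(d → f) = F ↔ F = T
f ∨ e = F ∨ F = F
(f ∨ e) → f = F → F = T
d ⊕ e = F ⊕ F = F
d ↔ (d ⊕ e) = F ↔ F = T
((f ∨ e) → f) ↔ (d ↔ (d ⊕ e)) = T ↔ T = T
¬(((f ∨ e) → f) ↔ (d ↔ (d ⊕ e))) = ¬T = F
(d ↔ ¬(d → f)) ∧ ¬(((f ∨ e) → f) ↔ (d ↔ (d ⊕ e))) = T ∧ F = F
((d ↔ ¬(d → f)) ∧ ¬(((f ∨ e) → f) ↔ (d ↔ (d ⊕ e)))) ∨ f = F ∨ F = F
((e ⊕ ((f ∨ d) ↔ (f ↔ e))) ↔ d) ⊕ (((d ↔ ¬(d → f)) ∧ ¬(((f ∨ e) → f) ↔ (d ↔ (d ⊕ e)))) ∨ f) = T ⊕ F = T

T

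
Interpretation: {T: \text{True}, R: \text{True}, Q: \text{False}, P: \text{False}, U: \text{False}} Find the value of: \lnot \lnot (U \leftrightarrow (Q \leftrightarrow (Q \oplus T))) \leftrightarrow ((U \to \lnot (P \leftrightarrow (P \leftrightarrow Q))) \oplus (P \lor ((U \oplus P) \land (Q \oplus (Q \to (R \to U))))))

\text{True}

Substituting T=\text{True}, R=\text{True}, Q=\text{False}, P=\text{False}, U=\text{False}:
Q \oplus T = \text{False} \oplus \text{True} = \text{True}
Q \leftrightarrow (Q \oplus T) = \text{False} \leftrightarrow \text{True} = \text{False}
U \leftrightarrow (Q \leftrightarrow (Q \oplus T)) = \text{False} \leftrightarrow \text{False} = \text{True}
\lnot (U \leftrightarrow (Q \leftrightarrow (Q \oplus T))) = \lnot \text{True} = \text{False}
\lnot \lnot (U \leftrightarrow (Q \leftrightarrow (Q \oplus T))) = \lnot \text{False} = \text{True}
P \leftrightarrow Q = \text{False} \leftrightarrow \text{False} = \text{True}
P \leftrightarrow (P \leftrightarrow Q) = \text{False} \leftrightarrow \text{True} = \text{False}
\lnot (P \leftrightarrow (P \leftrightarrow Q)) = \lnot \text{False} = \text{True}
U \to \lnot (P \leftrightarrow (P \leftrightarrow Q)) = \text{False} \to \text{True} = \text{True}
U \oplus P = \text{False} \oplus \text{False} = \text{False}
R \to U = \text{True} \to \text{False} = \text{False}
Q \to (R \to U) = \text{False} \to \text{False} = \text{True}
Q \oplus (Q \to (R \to U)) = \text{False} \oplus \text{True} = \text{True}
(U \oplus P) \land (Q \oplus (Q \to (R \to U))) = \text{False} \land \text{True} = \text{False}
P \lor ((U \oplus P) \land (Q \oplus (Q \to (R \to U)))) = \text{False} \lor \text{False} = \text{False}
(U \to \lnot (P \leftrightarrow (P \leftrightarrow Q))) \oplus (P \lor ((U \oplus P) \land (Q \oplus (Q \to (R \to U))))) = \text{True} \oplus \text{False} = \text{True}
\lnot \lnot (U \leftrightarrow (Q \leftrightarrow (Q \oplus T))) \leftrightarrow ((U \to \lnot (P \leftrightarrow (P \leftrightarrow Q))) \oplus (P \lor ((U \oplus P) \land (Q \oplus (Q \to (R \to U)))))) = \text{True} \leftrightarrow \text{True} = \text{True}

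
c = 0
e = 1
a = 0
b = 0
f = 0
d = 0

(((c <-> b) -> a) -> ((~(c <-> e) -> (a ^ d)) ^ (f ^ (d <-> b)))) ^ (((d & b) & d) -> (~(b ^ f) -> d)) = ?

Substituting c=0, e=1, a=0, b=0, f=0, d=0:
c <-> b = 0 <-> 0 = 1
(c <-> b) -> a = 1 -> 0 = 0
c <-> e = 0 <-> 1 = 0
~(c <-> e) = ~0 = 1
a ^ d = 0 ^ 0 = 0
~(c <-> e) -> (a ^ d) = 1 -> 0 = 0
d <-> b = 0 <-> 0 = 1
f ^ (d <-> b) = 0 ^ 1 = 1
(~(c <-> e) -> (a ^ d)) ^ (f ^ (d <-> b)) = 0 ^ 1 = 1
((c <-> b) -> a) -> ((~(c <-> e) -> (a ^ d)) ^ (f ^ (d <-> b))) = 0 -> 1 = 1
d & b = 0 & 0 = 0
(d & b) & d = 0 & 0 = 0
b ^ f = 0 ^ 0 = 0
~(b ^ f) = ~0 = 1
~(b ^ f) -> d = 1 -> 0 = 0
((d & b) & d) -> (~(b ^ f) -> d) = 0 -> 0 = 1
(((c <-> b) -> a) -> ((~(c <-> e) -> (a ^ d)) ^ (f ^ (d <-> b)))) ^ (((d & b) & d) -> (~(b ^ f) -> d)) = 1 ^ 1 = 0

0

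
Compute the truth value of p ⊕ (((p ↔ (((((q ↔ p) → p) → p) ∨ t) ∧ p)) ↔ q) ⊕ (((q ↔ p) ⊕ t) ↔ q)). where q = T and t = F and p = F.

Substituting q=T, t=F, p=F:
q ↔ p = T ↔ F = F
(q ↔ p) → p = F → F = T
((q ↔ p) → p) → p = T → F = F
(((q ↔ p) → p) → p) ∨ t = F ∨ F = F
((((q ↔ p) → p) → p) ∨ t) ∧ p = F ∧ F = F
p ↔ (((((q ↔ p) → p) → p) ∨ t) ∧ p) = F ↔ F = T
(p ↔ (((((q ↔ p) → p) → p) ∨ t) ∧ p)) ↔ q = T ↔ T = T
q ↔ p = T ↔ F = F
(q ↔ p) ⊕ t = F ⊕ F = F
((q ↔ p) ⊕ t) ↔ q = F ↔ T = F
((p ↔ (((((q ↔ p) → p) → p) ∨ t) ∧ p)) ↔ q) ⊕ (((q ↔ p) ⊕ t) ↔ q) = T ⊕ F = T
p ⊕ (((p ↔ (((((q ↔ p) → p) → p) ∨ t) ∧ p)) ↔ q) ⊕ (((q ↔ p) ⊕ t) ↔ q)) = F ⊕ T = T

T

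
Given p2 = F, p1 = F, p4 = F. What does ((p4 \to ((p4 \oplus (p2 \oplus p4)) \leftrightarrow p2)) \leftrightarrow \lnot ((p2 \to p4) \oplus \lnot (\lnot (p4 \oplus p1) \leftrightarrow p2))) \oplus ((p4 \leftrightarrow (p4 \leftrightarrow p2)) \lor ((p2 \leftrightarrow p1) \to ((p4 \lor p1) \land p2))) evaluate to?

T

p2 \oplus p4 = F \oplus F = F
p4 \oplus (p2 \oplus p4) = F \oplus F = F
(p4 \oplus (p2 \oplus p4)) \leftrightarrow p2 = F \leftrightarrow F = T
p4 \to ((p4 \oplus (p2 \oplus p4)) \leftrightarrow p2) = F \to T = T
p2 \to p4 = F \to F = T
p4 \oplus p1 = F \oplus F = F
\lnot (p4 \oplus p1) = \lnot F = T
\lnot (p4 \oplus p1) \leftrightarrow p2 = T \leftrightarrow F = F
\lnot (\lnot (p4 \oplus p1) \leftrightarrow p2) = \lnot F = T
(p2 \to p4) \oplus \lnot (\lnot (p4 \oplus p1) \leftrightarrow p2) = T \oplus T = F
\lnot ((p2 \to p4) \oplus \lnot (\lnot (p4 \oplus p1) \leftrightarrow p2)) = \lnot F = T
(p4 \to ((p4 \oplus (p2 \oplus p4)) \leftrightarrow p2)) \leftrightarrow \lnot ((p2 \to p4) \oplus \lnot (\lnot (p4 \oplus p1) \leftrightarrow p2)) = T \leftrightarrow T = T
p4 \leftrightarrow p2 = F \leftrightarrow F = T
p4 \leftrightarrow (p4 \leftrightarrow p2) = F \leftrightarrow T = F
p2 \leftrightarrow p1 = F \leftrightarrow F = T
p4 \lor p1 = F \lor F = F
(p4 \lor p1) \land p2 = F \land F = F
(p2 \leftrightarrow p1) \to ((p4 \lor p1) \land p2) = T \to F = F
(p4 \leftrightarrow (p4 \leftrightarrow p2)) \lor ((p2 \leftrightarrow p1) \to ((p4 \lor p1) \land p2)) = F \lor F = F
((p4 \to ((p4 \oplus (p2 \oplus p4)) \leftrightarrow p2)) \leftrightarrow \lnot ((p2 \to p4) \oplus \lnot (\lnot (p4 \oplus p1) \leftrightarrow p2))) \oplus ((p4 \leftrightarrow (p4 \leftrightarrow p2)) \lor ((p2 \leftrightarrow p1) \to ((p4 \lor p1) \land p2))) = T \oplus F = T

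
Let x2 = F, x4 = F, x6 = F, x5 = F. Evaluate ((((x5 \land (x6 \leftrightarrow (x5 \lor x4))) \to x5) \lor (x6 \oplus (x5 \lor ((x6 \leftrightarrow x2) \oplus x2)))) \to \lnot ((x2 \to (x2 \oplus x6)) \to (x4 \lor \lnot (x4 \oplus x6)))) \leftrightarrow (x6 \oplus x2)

T

x5 \lor x4 = F \lor F = F
x6 \leftrightarrow (x5 \lor x4) = F \leftrightarrow F = T
x5 \land (x6 \leftrightarrow (x5 \lor x4)) = F \land T = F
(x5 \land (x6 \leftrightarrow (x5 \lor x4))) \to x5 = F \to F = T
x6 \leftrightarrow x2 = F \leftrightarrow F = T
(x6 \leftrightarrow x2) \oplus x2 = T \oplus F = T
x5 \lor ((x6 \leftrightarrow x2) \oplus x2) = F \lor T = T
x6 \oplus (x5 \lor ((x6 \leftrightarrow x2) \oplus x2)) = F \oplus T = T
((x5 \land (x6 \leftrightarrow (x5 \lor x4))) \to x5) \lor (x6 \oplus (x5 \lor ((x6 \leftrightarrow x2) \oplus x2))) = T \lor T = T
x2 \oplus x6 = F \oplus F = F
x2 \to (x2 \oplus x6) = F \to F = T
x4 \oplus x6 = F \oplus F = F
\lnot (x4 \oplus x6) = \lnot F = T
x4 \lor \lnot (x4 \oplus x6) = F \lor T = T
(x2 \to (x2 \oplus x6)) \to (x4 \lor \lnot (x4 \oplus x6)) = T \to T = T
\lnot ((x2 \to (x2 \oplus x6)) \to (x4 \lor \lnot (x4 \oplus x6))) = \lnot T = F
(((x5 \land (x6 \leftrightarrow (x5 \lor x4))) \to x5) \lor (x6 \oplus (x5 \lor ((x6 \leftrightarrow x2) \oplus x2)))) \to \lnot ((x2 \to (x2 \oplus x6)) \to (x4 \lor \lnot (x4 \oplus x6))) = T \to F = F
x6 \oplus x2 = F \oplus F = F
((((x5 \land (x6 \leftrightarrow (x5 \lor x4))) \to x5) \lor (x6 \oplus (x5 \lor ((x6 \leftrightarrow x2) \oplus x2)))) \to \lnot ((x2 \to (x2 \oplus x6)) \to (x4 \lor \lnot (x4 \oplus x6)))) \leftrightarrow (x6 \oplus x2) = F \leftrightarrow F = T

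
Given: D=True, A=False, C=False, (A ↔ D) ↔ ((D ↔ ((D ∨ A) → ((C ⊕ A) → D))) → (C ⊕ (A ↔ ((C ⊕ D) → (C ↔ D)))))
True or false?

A ↔ D = False ↔ True = False
D ∨ A = True ∨ False = True
C ⊕ A = False ⊕ False = False
(C ⊕ A) → D = False → True = True
(D ∨ A) → ((C ⊕ A) → D) = True → True = True
D ↔ ((D ∨ A) → ((C ⊕ A) → D)) = True ↔ True = True
C ⊕ D = False ⊕ True = True
C ↔ D = False ↔ True = False
(C ⊕ D) → (C ↔ D) = True → False = False
A ↔ ((C ⊕ D) → (C ↔ D)) = False ↔ False = True
C ⊕ (A ↔ ((C ⊕ D) → (C ↔ D))) = False ⊕ True = True
(D ↔ ((D ∨ A) → ((C ⊕ A) → D))) → (C ⊕ (A ↔ ((C ⊕ D) → (C ↔ D)))) = True → True = True
(A ↔ D) ↔ ((D ↔ ((D ∨ A) → ((C ⊕ A) → D))) → (C ⊕ (A ↔ ((C ⊕ D) → (C ↔ D))))) = False ↔ True = False

False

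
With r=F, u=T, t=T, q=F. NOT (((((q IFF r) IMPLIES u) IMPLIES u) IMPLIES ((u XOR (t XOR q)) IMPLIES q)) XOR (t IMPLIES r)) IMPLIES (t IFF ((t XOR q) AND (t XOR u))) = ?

T

q IFF r = F IFF F = T
(q IFF r) IMPLIES u = T IMPLIES T = T
((q IFF r) IMPLIES u) IMPLIES u = T IMPLIES T = T
t XOR q = T XOR F = T
u XOR (t XOR q) = T XOR T = F
(u XOR (t XOR q)) IMPLIES q = F IMPLIES F = T
(((q IFF r) IMPLIES u) IMPLIES u) IMPLIES ((u XOR (t XOR q)) IMPLIES q) = T IMPLIES T = T
t IMPLIES r = T IMPLIES F = F
((((q IFF r) IMPLIES u) IMPLIES u) IMPLIES ((u XOR (t XOR q)) IMPLIES q)) XOR (t IMPLIES r) = T XOR F = T
NOT (((((q IFF r) IMPLIES u) IMPLIES u) IMPLIES ((u XOR (t XOR q)) IMPLIES q)) XOR (t IMPLIES r)) = NOT T = F
t XOR q = T XOR F = T
t XOR u = T XOR T = F
(t XOR q) AND (t XOR u) = T AND F = F
t IFF ((t XOR q) AND (t XOR u)) = T IFF F = F
NOT (((((q IFF r) IMPLIES u) IMPLIES u) IMPLIES ((u XOR (t XOR q)) IMPLIES q)) XOR (t IMPLIES r)) IMPLIES (t IFF ((t XOR q) AND (t XOR u))) = F IMPLIES F = T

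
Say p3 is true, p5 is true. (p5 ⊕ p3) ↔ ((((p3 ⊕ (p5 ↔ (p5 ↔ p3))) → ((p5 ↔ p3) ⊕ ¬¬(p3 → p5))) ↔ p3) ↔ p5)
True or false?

p5 ⊕ p3 = True ⊕ True = False
p5 ↔ p3 = True ↔ True = True
p5 ↔ (p5 ↔ p3) = True ↔ True = True
p3 ⊕ (p5 ↔ (p5 ↔ p3)) = True ⊕ True = False
p5 ↔ p3 = True ↔ True = True
p3 → p5 = True → True = True
¬(p3 → p5) = ¬True = False
¬¬(p3 → p5) = ¬False = True
(p5 ↔ p3) ⊕ ¬¬(p3 → p5) = True ⊕ True = False
(p3 ⊕ (p5 ↔ (p5 ↔ p3))) → ((p5 ↔ p3) ⊕ ¬¬(p3 → p5)) = False → False = True
((p3 ⊕ (p5 ↔ (p5 ↔ p3))) → ((p5 ↔ p3) ⊕ ¬¬(p3 → p5))) ↔ p3 = True ↔ True = True
(((p3 ⊕ (p5 ↔ (p5 ↔ p3))) → ((p5 ↔ p3) ⊕ ¬¬(p3 → p5))) ↔ p3) ↔ p5 = True ↔ True = True
(p5 ⊕ p3) ↔ ((((p3 ⊕ (p5 ↔ (p5 ↔ p3))) → ((p5 ↔ p3) ⊕ ¬¬(p3 → p5))) ↔ p3) ↔ p5) = False ↔ True = False

False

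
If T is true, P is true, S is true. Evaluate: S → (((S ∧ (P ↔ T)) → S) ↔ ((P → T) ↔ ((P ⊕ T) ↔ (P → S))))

P ↔ T = True ↔ True = True
S ∧ (P ↔ T) = True ∧ True = True
(S ∧ (P ↔ T)) → S = True → True = True
P → T = True → True = True
P ⊕ T = True ⊕ True = False
P → S = True → True = True
(P ⊕ T) ↔ (P → S) = False ↔ True = False
(P → T) ↔ ((P ⊕ T) ↔ (P → S)) = True ↔ False = False
((S ∧ (P ↔ T)) → S) ↔ ((P → T) ↔ ((P ⊕ T) ↔ (P → S))) = True ↔ False = False
S → (((S ∧ (P ↔ T)) → S) ↔ ((P → T) ↔ ((P ⊕ T) ↔ (P → S)))) = True → False = False

False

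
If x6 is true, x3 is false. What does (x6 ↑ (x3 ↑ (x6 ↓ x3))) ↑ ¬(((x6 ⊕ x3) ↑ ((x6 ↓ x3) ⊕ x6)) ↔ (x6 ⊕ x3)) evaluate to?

Substituting x6=T, x3=F:
x6 ↓ x3 = T ↓ F = F
x3 ↑ (x6 ↓ x3) = F ↑ F = T
x6 ↑ (x3 ↑ (x6 ↓ x3)) = T ↑ T = F
x6 ⊕ x3 = T ⊕ F = T
x6 ↓ x3 = T ↓ F = F
(x6 ↓ x3) ⊕ x6 = F ⊕ T = T
(x6 ⊕ x3) ↑ ((x6 ↓ x3) ⊕ x6) = T ↑ T = F
x6 ⊕ x3 = T ⊕ F = T
((x6 ⊕ x3) ↑ ((x6 ↓ x3) ⊕ x6)) ↔ (x6 ⊕ x3) = F ↔ T = F
¬(((x6 ⊕ x3) ↑ ((x6 ↓ x3) ⊕ x6)) ↔ (x6 ⊕ x3)) = ¬F = T
(x6 ↑ (x3 ↑ (x6 ↓ x3))) ↑ ¬(((x6 ⊕ x3) ↑ ((x6 ↓ x3) ⊕ x6)) ↔ (x6 ⊕ x3)) = F ↑ T = T

T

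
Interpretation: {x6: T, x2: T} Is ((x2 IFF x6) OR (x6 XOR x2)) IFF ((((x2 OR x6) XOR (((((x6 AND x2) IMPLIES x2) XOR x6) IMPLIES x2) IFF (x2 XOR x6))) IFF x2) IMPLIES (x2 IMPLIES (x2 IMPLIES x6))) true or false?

Substituting x6=T, x2=T:
x2 IFF x6 = T IFF T = T
x6 XOR x2 = T XOR T = F
(x2 IFF x6) OR (x6 XOR x2) = T OR F = T
x2 OR x6 = T OR T = T
x6 AND x2 = T AND T = T
(x6 AND x2) IMPLIES x2 = T IMPLIES T = T
((x6 AND x2) IMPLIES x2) XOR x6 = T XOR T = F
(((x6 AND x2) IMPLIES x2) XOR x6) IMPLIES x2 = F IMPLIES T = T
x2 XOR x6 = T XOR T = F
((((x6 AND x2) IMPLIES x2) XOR x6) IMPLIES x2) IFF (x2 XOR x6) = T IFF F = F
(x2 OR x6) XOR (((((x6 AND x2) IMPLIES x2) XOR x6) IMPLIES x2) IFF (x2 XOR x6)) = T XOR F = T
((x2 OR x6) XOR (((((x6 AND x2) IMPLIES x2) XOR x6) IMPLIES x2) IFF (x2 XOR x6))) IFF x2 = T IFF T = T
x2 IMPLIES x6 = T IMPLIES T = T
x2 IMPLIES (x2 IMPLIES x6) = T IMPLIES T = T
(((x2 OR x6) XOR (((((x6 AND x2) IMPLIES x2) XOR x6) IMPLIES x2) IFF (x2 XOR x6))) IFF x2) IMPLIES (x2 IMPLIES (x2 IMPLIES x6)) = T IMPLIES T = T
((x2 IFF x6) OR (x6 XOR x2)) IFF ((((x2 OR x6) XOR (((((x6 AND x2) IMPLIES x2) XOR x6) IMPLIES x2) IFF (x2 XOR x6))) IFF x2) IMPLIES (x2 IMPLIES (x2 IMPLIES x6))) = T IFF T = T

T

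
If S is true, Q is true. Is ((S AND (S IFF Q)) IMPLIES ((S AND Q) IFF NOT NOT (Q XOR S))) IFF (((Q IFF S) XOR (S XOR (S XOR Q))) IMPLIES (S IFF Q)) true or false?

S IFF Q = true IFF true = true
S AND (S IFF Q) = true AND true = true
S AND Q = true AND true = true
Q XOR S = true XOR true = false
NOT (Q XOR S) = NOT false = true
NOT NOT (Q XOR S) = NOT true = false
(S AND Q) IFF NOT NOT (Q XOR S) = true IFF false = false
(S AND (S IFF Q)) IMPLIES ((S AND Q) IFF NOT NOT (Q XOR S)) = true IMPLIES false = false
Q IFF S = true IFF true = true
S XOR Q = true XOR true = false
S XOR (S XOR Q) = true XOR false = true
(Q IFF S) XOR (S XOR (S XOR Q)) = true XOR true = false
S IFF Q = true IFF true = true
((Q IFF S) XOR (S XOR (S XOR Q))) IMPLIES (S IFF Q) = false IMPLIES true = true
((S AND (S IFF Q)) IMPLIES ((S AND Q) IFF NOT NOT (Q XOR S))) IFF (((Q IFF S) XOR (S XOR (S XOR Q))) IMPLIES (S IFF Q)) = false IFF true = false

false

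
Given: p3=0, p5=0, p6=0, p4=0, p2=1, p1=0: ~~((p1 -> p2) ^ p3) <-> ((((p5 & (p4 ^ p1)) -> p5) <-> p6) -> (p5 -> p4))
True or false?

1

p1 -> p2 = 0 -> 1 = 1
(p1 -> p2) ^ p3 = 1 ^ 0 = 1
~((p1 -> p2) ^ p3) = ~1 = 0
~~((p1 -> p2) ^ p3) = ~0 = 1
p4 ^ p1 = 0 ^ 0 = 0
p5 & (p4 ^ p1) = 0 & 0 = 0
(p5 & (p4 ^ p1)) -> p5 = 0 -> 0 = 1
((p5 & (p4 ^ p1)) -> p5) <-> p6 = 1 <-> 0 = 0
p5 -> p4 = 0 -> 0 = 1
(((p5 & (p4 ^ p1)) -> p5) <-> p6) -> (p5 -> p4) = 0 -> 1 = 1
~~((p1 -> p2) ^ p3) <-> ((((p5 & (p4 ^ p1)) -> p5) <-> p6) -> (p5 -> p4)) = 1 <-> 1 = 1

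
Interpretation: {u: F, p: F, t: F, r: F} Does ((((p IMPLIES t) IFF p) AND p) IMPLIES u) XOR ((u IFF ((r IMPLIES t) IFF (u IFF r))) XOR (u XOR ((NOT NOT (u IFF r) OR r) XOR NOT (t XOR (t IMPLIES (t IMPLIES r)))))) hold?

F

p IMPLIES t = F IMPLIES F = T
(p IMPLIES t) IFF p = T IFF F = F
((p IMPLIES t) IFF p) AND p = F AND F = F
(((p IMPLIES t) IFF p) AND p) IMPLIES u = F IMPLIES F = T
r IMPLIES t = F IMPLIES F = T
u IFF r = F IFF F = T
(r IMPLIES t) IFF (u IFF r) = T IFF T = T
u IFF ((r IMPLIES t) IFF (u IFF r)) = F IFF T = F
u IFF r = F IFF F = T
NOT (u IFF r) = NOT T = F
NOT NOT (u IFF r) = NOT F = T
NOT NOT (u IFF r) OR r = T OR F = T
t IMPLIES r = F IMPLIES F = T
t IMPLIES (t IMPLIES r) = F IMPLIES T = T
t XOR (t IMPLIES (t IMPLIES r)) = F XOR T = T
NOT (t XOR (t IMPLIES (t IMPLIES r))) = NOT T = F
(NOT NOT (u IFF r) OR r) XOR NOT (t XOR (t IMPLIES (t IMPLIES r))) = T XOR F = T
u XOR ((NOT NOT (u IFF r) OR r) XOR NOT (t XOR (t IMPLIES (t IMPLIES r)))) = F XOR T = T
(u IFF ((r IMPLIES t) IFF (u IFF r))) XOR (u XOR ((NOT NOT (u IFF r) OR r) XOR NOT (t XOR (t IMPLIES (t IMPLIES r))))) = F XOR T = T
((((p IMPLIES t) IFF p) AND p) IMPLIES u) XOR ((u IFF ((r IMPLIES t) IFF (u IFF r))) XOR (u XOR ((NOT NOT (u IFF r) OR r) XOR NOT (t XOR (t IMPLIES (t IMPLIES r)))))) = T XOR T = F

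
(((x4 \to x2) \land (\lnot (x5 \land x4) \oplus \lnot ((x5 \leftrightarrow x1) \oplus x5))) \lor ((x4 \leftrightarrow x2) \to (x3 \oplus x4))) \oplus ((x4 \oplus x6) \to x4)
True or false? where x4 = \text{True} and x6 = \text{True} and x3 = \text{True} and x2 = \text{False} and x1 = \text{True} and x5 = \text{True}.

\text{False}

Substituting x4=\text{True}, x6=\text{True}, x3=\text{True}, x2=\text{False}, x1=\text{True}, x5=\text{True}:
x4 \to x2 = \text{True} \to \text{False} = \text{False}
x5 \land x4 = \text{True} \land \text{True} = \text{True}
\lnot (x5 \land x4) = \lnot \text{True} = \text{False}
x5 \leftrightarrow x1 = \text{True} \leftrightarrow \text{True} = \text{True}
(x5 \leftrightarrow x1) \oplus x5 = \text{True} \oplus \text{True} = \text{False}
\lnot ((x5 \leftrightarrow x1) \oplus x5) = \lnot \text{False} = \text{True}
\lnot (x5 \land x4) \oplus \lnot ((x5 \leftrightarrow x1) \oplus x5) = \text{False} \oplus \text{True} = \text{True}
(x4 \to x2) \land (\lnot (x5 \land x4) \oplus \lnot ((x5 \leftrightarrow x1) \oplus x5)) = \text{False} \land \text{True} = \text{False}
x4 \leftrightarrow x2 = \text{True} \leftrightarrow \text{False} = \text{False}
x3 \oplus x4 = \text{True} \oplus \text{True} = \text{False}
(x4 \leftrightarrow x2) \to (x3 \oplus x4) = \text{False} \to \text{False} = \text{True}
((x4 \to x2) \land (\lnot (x5 \land x4) \oplus \lnot ((x5 \leftrightarrow x1) \oplus x5))) \lor ((x4 \leftrightarrow x2) \to (x3 \oplus x4)) = \text{False} \lor \text{True} = \text{True}
x4 \oplus x6 = \text{True} \oplus \text{True} = \text{False}
(x4 \oplus x6) \to x4 = \text{False} \to \text{True} = \text{True}
(((x4 \to x2) \land (\lnot (x5 \land x4) \oplus \lnot ((x5 \leftrightarrow x1) \oplus x5))) \lor ((x4 \leftrightarrow x2) \to (x3 \oplus x4))) \oplus ((x4 \oplus x6) \to x4) = \text{True} \oplus \text{True} = \text{False}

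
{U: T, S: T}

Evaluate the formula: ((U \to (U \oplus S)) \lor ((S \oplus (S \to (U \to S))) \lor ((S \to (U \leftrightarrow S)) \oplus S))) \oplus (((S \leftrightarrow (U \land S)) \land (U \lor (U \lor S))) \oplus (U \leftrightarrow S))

U \oplus S = T \oplus T = F
U \to (U \oplus S) = T \to F = F
U \to S = T \to T = T
S \to (U \to S) = T \to T = T
S \oplus (S \to (U \to S)) = T \oplus T = F
U \leftrightarrow S = T \leftrightarrow T = T
S \to (U \leftrightarrow S) = T \to T = T
(S \to (U \leftrightarrow S)) \oplus S = T \oplus T = F
(S \oplus (S \to (U \to S))) \lor ((S \to (U \leftrightarrow S)) \oplus S) = F \lor F = F
(U \to (U \oplus S)) \lor ((S \oplus (S \to (U \to S))) \lor ((S \to (U \leftrightarrow S)) \oplus S)) = F \lor F = F
U \land S = T \land T = T
S \leftrightarrow (U \land S) = T \leftrightarrow T = T
U \lor S = T \lor T = T
U \lor (U \lor S) = T \lor T = T
(S \leftrightarrow (U \land S)) \land (U \lor (U \lor S)) = T \land T = T
U \leftrightarrow S = T \leftrightarrow T = T
((S \leftrightarrow (U \land S)) \land (U \lor (U \lor S))) \oplus (U \leftrightarrow S) = T \oplus T = F
((U \to (U \oplus S)) \lor ((S \oplus (S \to (U \to S))) \lor ((S \to (U \leftrightarrow S)) \oplus S))) \oplus (((S \leftrightarrow (U \land S)) \land (U \lor (U \lor S))) \oplus (U \leftrightarrow S)) = F \oplus F = F

F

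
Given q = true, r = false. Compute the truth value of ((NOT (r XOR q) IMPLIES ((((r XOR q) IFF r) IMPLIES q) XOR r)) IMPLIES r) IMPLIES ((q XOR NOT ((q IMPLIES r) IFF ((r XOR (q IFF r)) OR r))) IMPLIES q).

true

r XOR q = false XOR true = true
NOT (r XOR q) = NOT true = false
r XOR q = false XOR true = true
(r XOR q) IFF r = true IFF false = false
((r XOR q) IFF r) IMPLIES q = false IMPLIES true = true
(((r XOR q) IFF r) IMPLIES q) XOR r = true XOR false = true
NOT (r XOR q) IMPLIES ((((r XOR q) IFF r) IMPLIES q) XOR r) = false IMPLIES true = true
(NOT (r XOR q) IMPLIES ((((r XOR q) IFF r) IMPLIES q) XOR r)) IMPLIES r = true IMPLIES false = false
q IMPLIES r = true IMPLIES false = false
q IFF r = true IFF false = false
r XOR (q IFF r) = false XOR false = false
(r XOR (q IFF r)) OR r = false OR false = false
(q IMPLIES r) IFF ((r XOR (q IFF r)) OR r) = false IFF false = true
NOT ((q IMPLIES r) IFF ((r XOR (q IFF r)) OR r)) = NOT true = false
q XOR NOT ((q IMPLIES r) IFF ((r XOR (q IFF r)) OR r)) = true XOR false = true
(q XOR NOT ((q IMPLIES r) IFF ((r XOR (q IFF r)) OR r))) IMPLIES q = true IMPLIES true = true
((NOT (r XOR q) IMPLIES ((((r XOR q) IFF r) IMPLIES q) XOR r)) IMPLIES r) IMPLIES ((q XOR NOT ((q IMPLIES r) IFF ((r XOR (q IFF r)) OR r))) IMPLIES q) = false IMPLIES true = true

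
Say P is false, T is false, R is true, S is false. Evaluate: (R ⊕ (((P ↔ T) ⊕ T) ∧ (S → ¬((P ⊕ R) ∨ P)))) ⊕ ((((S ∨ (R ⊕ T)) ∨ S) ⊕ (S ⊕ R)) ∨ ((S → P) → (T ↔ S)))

True

P ↔ T = False ↔ False = True
(P ↔ T) ⊕ T = True ⊕ False = True
P ⊕ R = False ⊕ True = True
(P ⊕ R) ∨ P = True ∨ False = True
¬((P ⊕ R) ∨ P) = ¬True = False
S → ¬((P ⊕ R) ∨ P) = False → False = True
((P ↔ T) ⊕ T) ∧ (S → ¬((P ⊕ R) ∨ P)) = True ∧ True = True
R ⊕ (((P ↔ T) ⊕ T) ∧ (S → ¬((P ⊕ R) ∨ P))) = True ⊕ True = False
R ⊕ T = True ⊕ False = True
S ∨ (R ⊕ T) = False ∨ True = True
(S ∨ (R ⊕ T)) ∨ S = True ∨ False = True
S ⊕ R = False ⊕ True = True
((S ∨ (R ⊕ T)) ∨ S) ⊕ (S ⊕ R) = True ⊕ True = False
S → P = False → False = True
T ↔ S = False ↔ False = True
(S → P) → (T ↔ S) = True → True = True
(((S ∨ (R ⊕ T)) ∨ S) ⊕ (S ⊕ R)) ∨ ((S → P) → (T ↔ S)) = False ∨ True = True
(R ⊕ (((P ↔ T) ⊕ T) ∧ (S → ¬((P ⊕ R) ∨ P)))) ⊕ ((((S ∨ (R ⊕ T)) ∨ S) ⊕ (S ⊕ R)) ∨ ((S → P) → (T ↔ S))) = False ⊕ True = True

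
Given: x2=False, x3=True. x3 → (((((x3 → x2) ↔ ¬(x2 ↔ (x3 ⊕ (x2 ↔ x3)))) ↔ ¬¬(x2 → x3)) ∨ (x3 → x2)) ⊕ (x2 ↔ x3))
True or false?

x3 → x2 = True → False = False
x2 ↔ x3 = False ↔ True = False
x3 ⊕ (x2 ↔ x3) = True ⊕ False = True
x2 ↔ (x3 ⊕ (x2 ↔ x3)) = False ↔ True = False
¬(x2 ↔ (x3 ⊕ (x2 ↔ x3))) = ¬False = True
(x3 → x2) ↔ ¬(x2 ↔ (x3 ⊕ (x2 ↔ x3))) = False ↔ True = False
x2 → x3 = False → True = True
¬(x2 → x3) = ¬True = False
¬¬(x2 → x3) = ¬False = True
((x3 → x2) ↔ ¬(x2 ↔ (x3 ⊕ (x2 ↔ x3)))) ↔ ¬¬(x2 → x3) = False ↔ True = False
x3 → x2 = True → False = False
(((x3 → x2) ↔ ¬(x2 ↔ (x3 ⊕ (x2 ↔ x3)))) ↔ ¬¬(x2 → x3)) ∨ (x3 → x2) = False ∨ False = False
x2 ↔ x3 = False ↔ True = False
((((x3 → x2) ↔ ¬(x2 ↔ (x3 ⊕ (x2 ↔ x3)))) ↔ ¬¬(x2 → x3)) ∨ (x3 → x2)) ⊕ (x2 ↔ x3) = False ⊕ False = False
x3 → (((((x3 → x2) ↔ ¬(x2 ↔ (x3 ⊕ (x2 ↔ x3)))) ↔ ¬¬(x2 → x3)) ∨ (x3 → x2)) ⊕ (x2 ↔ x3)) = True → False = False

False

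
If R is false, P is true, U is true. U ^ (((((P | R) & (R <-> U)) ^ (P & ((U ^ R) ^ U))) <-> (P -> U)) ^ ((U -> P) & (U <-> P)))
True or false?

0

P | R = 1 | 0 = 1
R <-> U = 0 <-> 1 = 0
(P | R) & (R <-> U) = 1 & 0 = 0
U ^ R = 1 ^ 0 = 1
(U ^ R) ^ U = 1 ^ 1 = 0
P & ((U ^ R) ^ U) = 1 & 0 = 0
((P | R) & (R <-> U)) ^ (P & ((U ^ R) ^ U)) = 0 ^ 0 = 0
P -> U = 1 -> 1 = 1
(((P | R) & (R <-> U)) ^ (P & ((U ^ R) ^ U))) <-> (P -> U) = 0 <-> 1 = 0
U -> P = 1 -> 1 = 1
U <-> P = 1 <-> 1 = 1
(U -> P) & (U <-> P) = 1 & 1 = 1
((((P | R) & (R <-> U)) ^ (P & ((U ^ R) ^ U))) <-> (P -> U)) ^ ((U -> P) & (U <-> P)) = 0 ^ 1 = 1
U ^ (((((P | R) & (R <-> U)) ^ (P & ((U ^ R) ^ U))) <-> (P -> U)) ^ ((U -> P) & (U <-> P))) = 1 ^ 1 = 0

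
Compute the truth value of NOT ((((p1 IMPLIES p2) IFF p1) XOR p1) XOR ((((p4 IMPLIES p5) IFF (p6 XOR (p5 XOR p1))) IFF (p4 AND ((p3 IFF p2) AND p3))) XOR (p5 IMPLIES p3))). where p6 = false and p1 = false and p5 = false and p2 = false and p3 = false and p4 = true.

p1 IMPLIES p2 = false IMPLIES false = true
(p1 IMPLIES p2) IFF p1 = true IFF false = false
((p1 IMPLIES p2) IFF p1) XOR p1 = false XOR false = false
p4 IMPLIES p5 = true IMPLIES false = false
p5 XOR p1 = false XOR false = false
p6 XOR (p5 XOR p1) = false XOR false = false
(p4 IMPLIES p5) IFF (p6 XOR (p5 XOR p1)) = false IFF false = true
p3 IFF p2 = false IFF false = true
(p3 IFF p2) AND p3 = true AND false = false
p4 AND ((p3 IFF p2) AND p3) = true AND false = false
((p4 IMPLIES p5) IFF (p6 XOR (p5 XOR p1))) IFF (p4 AND ((p3 IFF p2) AND p3)) = true IFF false = false
p5 IMPLIES p3 = false IMPLIES false = true
(((p4 IMPLIES p5) IFF (p6 XOR (p5 XOR p1))) IFF (p4 AND ((p3 IFF p2) AND p3))) XOR (p5 IMPLIES p3) = false XOR true = true
(((p1 IMPLIES p2) IFF p1) XOR p1) XOR ((((p4 IMPLIES p5) IFF (p6 XOR (p5 XOR p1))) IFF (p4 AND ((p3 IFF p2) AND p3))) XOR (p5 IMPLIES p3)) = false XOR true = true
NOT ((((p1 IMPLIES p2) IFF p1) XOR p1) XOR ((((p4 IMPLIES p5) IFF (p6 XOR (p5 XOR p1))) IFF (p4 AND ((p3 IFF p2) AND p3))) XOR (p5 IMPLIES p3))) = NOT true = false

false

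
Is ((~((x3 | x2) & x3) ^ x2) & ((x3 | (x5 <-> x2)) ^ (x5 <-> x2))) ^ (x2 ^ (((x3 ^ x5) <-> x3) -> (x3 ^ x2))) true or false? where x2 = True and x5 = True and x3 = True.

False

Substituting x2=True, x5=True, x3=True:
x3 | x2 = True | True = True
(x3 | x2) & x3 = True & True = True
~((x3 | x2) & x3) = ~True = False
~((x3 | x2) & x3) ^ x2 = False ^ True = True
x5 <-> x2 = True <-> True = True
x3 | (x5 <-> x2) = True | True = True
x5 <-> x2 = True <-> True = True
(x3 | (x5 <-> x2)) ^ (x5 <-> x2) = True ^ True = False
(~((x3 | x2) & x3) ^ x2) & ((x3 | (x5 <-> x2)) ^ (x5 <-> x2)) = True & False = False
x3 ^ x5 = True ^ True = False
(x3 ^ x5) <-> x3 = False <-> True = False
x3 ^ x2 = True ^ True = False
((x3 ^ x5) <-> x3) -> (x3 ^ x2) = False -> False = True
x2 ^ (((x3 ^ x5) <-> x3) -> (x3 ^ x2)) = True ^ True = False
((~((x3 | x2) & x3) ^ x2) & ((x3 | (x5 <-> x2)) ^ (x5 <-> x2))) ^ (x2 ^ (((x3 ^ x5) <-> x3) -> (x3 ^ x2))) = False ^ False = False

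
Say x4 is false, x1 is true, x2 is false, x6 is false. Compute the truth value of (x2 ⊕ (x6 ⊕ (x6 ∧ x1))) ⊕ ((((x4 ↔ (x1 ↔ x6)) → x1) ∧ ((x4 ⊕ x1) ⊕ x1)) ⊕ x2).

F

x6 ∧ x1 = F ∧ T = F
x6 ⊕ (x6 ∧ x1) = F ⊕ F = F
x2 ⊕ (x6 ⊕ (x6 ∧ x1)) = F ⊕ F = F
x1 ↔ x6 = T ↔ F = F
x4 ↔ (x1 ↔ x6) = F ↔ F = T
(x4 ↔ (x1 ↔ x6)) → x1 = T → T = T
x4 ⊕ x1 = F ⊕ T = T
(x4 ⊕ x1) ⊕ x1 = T ⊕ T = F
((x4 ↔ (x1 ↔ x6)) → x1) ∧ ((x4 ⊕ x1) ⊕ x1) = T ∧ F = F
(((x4 ↔ (x1 ↔ x6)) → x1) ∧ ((x4 ⊕ x1) ⊕ x1)) ⊕ x2 = F ⊕ F = F
(x2 ⊕ (x6 ⊕ (x6 ∧ x1))) ⊕ ((((x4 ↔ (x1 ↔ x6)) → x1) ∧ ((x4 ⊕ x1) ⊕ x1)) ⊕ x2) = F ⊕ F = F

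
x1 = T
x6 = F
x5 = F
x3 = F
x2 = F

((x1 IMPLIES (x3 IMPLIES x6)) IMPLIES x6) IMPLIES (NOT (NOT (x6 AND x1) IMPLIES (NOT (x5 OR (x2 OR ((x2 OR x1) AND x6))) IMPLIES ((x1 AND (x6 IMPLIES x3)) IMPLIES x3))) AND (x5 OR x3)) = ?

x3 IMPLIES x6 = F IMPLIES F = T
x1 IMPLIES (x3 IMPLIES x6) = T IMPLIES T = T
(x1 IMPLIES (x3 IMPLIES x6)) IMPLIES x6 = T IMPLIES F = F
x6 AND x1 = F AND T = F
NOT (x6 AND x1) = NOT F = T
x2 OR x1 = F OR T = T
(x2 OR x1) AND x6 = T AND F = F
x2 OR ((x2 OR x1) AND x6) = F OR F = F
x5 OR (x2 OR ((x2 OR x1) AND x6)) = F OR F = F
NOT (x5 OR (x2 OR ((x2 OR x1) AND x6))) = NOT F = T
x6 IMPLIES x3 = F IMPLIES F = T
x1 AND (x6 IMPLIES x3) = T AND T = T
(x1 AND (x6 IMPLIES x3)) IMPLIES x3 = T IMPLIES F = F
NOT (x5 OR (x2 OR ((x2 OR x1) AND x6))) IMPLIES ((x1 AND (x6 IMPLIES x3)) IMPLIES x3) = T IMPLIES F = F
NOT (x6 AND x1) IMPLIES (NOT (x5 OR (x2 OR ((x2 OR x1) AND x6))) IMPLIES ((x1 AND (x6 IMPLIES x3)) IMPLIES x3)) = T IMPLIES F = F
NOT (NOT (x6 AND x1) IMPLIES (NOT (x5 OR (x2 OR ((x2 OR x1) AND x6))) IMPLIES ((x1 AND (x6 IMPLIES x3)) IMPLIES x3))) = NOT F = T
x5 OR x3 = F OR F = F
NOT (NOT (x6 AND x1) IMPLIES (NOT (x5 OR (x2 OR ((x2 OR x1) AND x6))) IMPLIES ((x1 AND (x6 IMPLIES x3)) IMPLIES x3))) AND (x5 OR x3) = T AND F = F
((x1 IMPLIES (x3 IMPLIES x6)) IMPLIES x6) IMPLIES (NOT (NOT (x6 AND x1) IMPLIES (NOT (x5 OR (x2 OR ((x2 OR x1) AND x6))) IMPLIES ((x1 AND (x6 IMPLIES x3)) IMPLIES x3))) AND (x5 OR x3)) = F IMPLIES F = T

T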